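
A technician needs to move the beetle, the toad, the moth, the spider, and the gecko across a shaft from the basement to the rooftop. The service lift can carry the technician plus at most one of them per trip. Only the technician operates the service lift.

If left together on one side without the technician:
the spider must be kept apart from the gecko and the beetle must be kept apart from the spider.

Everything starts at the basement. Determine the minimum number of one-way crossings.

11

Counting alone: the technician can take at most 1 across per trip to the rooftop, so moving all 5 needs at least 5 loaded trips out, with a return between consecutive ones — at least 9 crossings.
The safety rule pushes this higher. Following every safe sequence of crossings, the most of the 5 that can be at the rooftop as the service lift arrives there on crossing 9 is 4 — never all 5.
So no plan with fewer than 11 crossings exists, and this one achieves 11:
1. Technician goes to the rooftop with the spider.  [the basement: the beetle, the gecko, the moth, the toad | the rooftop: the spider]
2. Technician goes back to the basement alone.  [the basement: the beetle, the gecko, the moth, the toad | the rooftop: the spider]
3. Technician goes to the rooftop with the beetle.  [the basement: the gecko, the moth, the toad | the rooftop: the beetle, the spider]
4. Technician goes back to the basement with the spider.  [the basement: the gecko, the moth, the spider, the toad | the rooftop: the beetle]
5. Technician goes to the rooftop with the gecko.  [the basement: the moth, the spider, the toad | the rooftop: the beetle, the gecko]
6. Technician goes back to the basement alone.  [the basement: the moth, the spider, the toad | the rooftop: the beetle, the gecko]
7. Technician goes to the rooftop with the toad.  [the basement: the moth, the spider | the rooftop: the beetle, the gecko, the toad]
8. Technician goes back to the basement alone.  [the basement: the moth, the spider | the rooftop: the beetle, the gecko, the toad]
9. Technician goes to the rooftop with the moth.  [the basement: the spider | the rooftop: the beetle, the gecko, the moth, the toad]
10. Technician goes back to the basement alone.  [the basement: the spider | the rooftop: the beetle, the gecko, the moth, the toad]
11. Technician goes to the rooftop with the spider.  [the basement: — | the rooftop: the beetle, the gecko, the moth, the spider, the toad]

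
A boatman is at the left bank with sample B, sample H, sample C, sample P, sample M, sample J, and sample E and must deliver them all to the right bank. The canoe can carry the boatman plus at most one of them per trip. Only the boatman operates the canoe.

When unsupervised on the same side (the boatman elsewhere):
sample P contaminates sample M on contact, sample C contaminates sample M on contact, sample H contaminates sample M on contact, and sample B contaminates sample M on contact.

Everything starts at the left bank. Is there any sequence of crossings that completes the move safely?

No

Following every safe sequence of crossings from the start, the most of the 7 that can be at the right bank as the canoe arrives there on crossings 1, 3, 5, 7 is 1, 2, 3, 4 respectively; the best ever achieved is 4 of 7.
From crossing 9 on, no configuration arises that was not already reachable earlier: only 44 distinct safe configurations (who is on which side, and where the canoe is) can ever be reached, none of them has everyone across, and every continuation just revisits them. So no valid plan exists.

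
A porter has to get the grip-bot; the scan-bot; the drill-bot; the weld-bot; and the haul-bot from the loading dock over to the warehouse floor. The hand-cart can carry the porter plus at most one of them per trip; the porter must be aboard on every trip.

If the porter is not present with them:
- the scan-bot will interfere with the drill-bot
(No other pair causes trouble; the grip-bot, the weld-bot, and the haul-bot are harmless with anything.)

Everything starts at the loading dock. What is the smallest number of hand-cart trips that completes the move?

9

Counting alone: the porter can take at most 1 across per trip to the warehouse floor, so moving all 5 needs at least 5 loaded trips out, with a return between consecutive ones — at least 9 crossings.
The plan below uses exactly 9 crossings, so it is optimal:
1. Porter goes to the warehouse floor with the scan-bot.  [the loading dock: the drill-bot, the grip-bot, the haul-bot, the weld-bot | the warehouse floor: the scan-bot]
2. Porter goes back to the loading dock alone.  [the loading dock: the drill-bot, the grip-bot, the haul-bot, the weld-bot | the warehouse floor: the scan-bot]
3. Porter goes to the warehouse floor with the grip-bot.  [the loading dock: the drill-bot, the haul-bot, the weld-bot | the warehouse floor: the grip-bot, the scan-bot]
4. Porter goes back to the loading dock alone.  [the loading dock: the drill-bot, the haul-bot, the weld-bot | the warehouse floor: the grip-bot, the scan-bot]
5. Porter goes to the warehouse floor with the weld-bot.  [the loading dock: the drill-bot, the haul-bot | the warehouse floor: the grip-bot, the scan-bot, the weld-bot]
6. Porter goes back to the loading dock alone.  [the loading dock: the drill-bot, the haul-bot | the warehouse floor: the grip-bot, the scan-bot, the weld-bot]
7. Porter goes to the warehouse floor with the haul-bot.  [the loading dock: the drill-bot | the warehouse floor: the grip-bot, the haul-bot, the scan-bot, the weld-bot]
8. Porter goes back to the loading dock alone.  [the loading dock: the drill-bot | the warehouse floor: the grip-bot, the haul-bot, the scan-bot, the weld-bot]
9. Porter goes to the warehouse floor with the drill-bot.  [the loading dock: — | the warehouse floor: the drill-bot, the grip-bot, the haul-bot, the scan-bot, the weld-bot]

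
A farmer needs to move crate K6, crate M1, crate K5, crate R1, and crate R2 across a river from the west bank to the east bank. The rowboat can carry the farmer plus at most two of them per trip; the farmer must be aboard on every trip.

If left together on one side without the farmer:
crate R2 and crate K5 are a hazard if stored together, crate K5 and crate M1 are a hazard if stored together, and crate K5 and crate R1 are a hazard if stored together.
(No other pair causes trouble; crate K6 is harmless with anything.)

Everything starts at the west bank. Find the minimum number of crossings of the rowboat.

5

Counting alone: the farmer can take at most 2 across per trip to the east bank, so moving all 5 needs at least 3 loaded trips out, with a return between consecutive ones — at least 5 crossings.
The plan below uses exactly 5 crossings, so it is optimal:
1. Farmer goes to the east bank with crate K5 and crate K6.  [the west bank: crate M1, crate R1, crate R2 | the east bank: crate K5, crate K6]
2. Farmer goes back to the west bank alone.  [the west bank: crate M1, crate R1, crate R2 | the east bank: crate K5, crate K6]
3. Farmer goes to the east bank with crate M1 and crate R1.  [the west bank: crate R2 | the east bank: crate K5, crate K6, crate M1, crate R1]
4. Farmer goes back to the west bank with crate K5.  [the west bank: crate K5, crate R2 | the east bank: crate K6, crate M1, crate R1]
5. Farmer goes to the east bank with crate K5 and crate R2.  [the west bank: — | the east bank: crate K5, crate K6, crate M1, crate R1, crate R2]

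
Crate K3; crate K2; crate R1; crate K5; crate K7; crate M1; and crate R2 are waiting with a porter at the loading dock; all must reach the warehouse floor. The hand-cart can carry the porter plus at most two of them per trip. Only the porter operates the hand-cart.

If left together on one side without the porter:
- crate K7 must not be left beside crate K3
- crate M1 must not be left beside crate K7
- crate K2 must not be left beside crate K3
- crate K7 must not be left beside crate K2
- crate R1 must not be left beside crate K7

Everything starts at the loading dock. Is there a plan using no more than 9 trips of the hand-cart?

No

Counting alone: the porter can take at most 2 across per trip to the warehouse floor, so moving all 7 needs at least 4 loaded trips out, with a return between consecutive ones — at least 7 crossings.
The safety rule pushes this higher. Following every safe sequence of crossings, the most of the 7 that can be at the warehouse floor as the hand-cart arrives there on crossings 7, 9 is 5, 6 respectively — never all 7.
So the move cannot be finished within 9 crossings. (The shortest complete plan takes 11:)
1. Porter goes to the warehouse floor with crate K3 and crate K7.  [the loading dock: crate K2, crate K5, crate M1, crate R1, crate R2 | the warehouse floor: crate K3, crate K7]
2. Porter goes back to the loading dock with crate K3.  [the loading dock: crate K2, crate K3, crate K5, crate M1, crate R1, crate R2 | the warehouse floor: crate K7]
3. Porter goes to the warehouse floor with crate K3 and crate R1.  [the loading dock: crate K2, crate K5, crate M1, crate R2 | the warehouse floor: crate K3, crate K7, crate R1]
4. Porter goes back to the loading dock with crate K7.  [the loading dock: crate K2, crate K5, crate K7, crate M1, crate R2 | the warehouse floor: crate K3, crate R1]
5. Porter goes to the warehouse floor with crate K2 and crate M1.  [the loading dock: crate K5, crate K7, crate R2 | the warehouse floor: crate K2, crate K3, crate M1, crate R1]
6. Porter goes back to the loading dock with crate K3.  [the loading dock: crate K3, crate K5, crate K7, crate R2 | the warehouse floor: crate K2, crate M1, crate R1]
7. Porter goes to the warehouse floor with crate K3 and crate K5.  [the loading dock: crate K7, crate R2 | the warehouse floor: crate K2, crate K3, crate K5, crate M1, crate R1]
8. Porter goes back to the loading dock with crate K3.  [the loading dock: crate K3, crate K7, crate R2 | the warehouse floor: crate K2, crate K5, crate M1, crate R1]
9. Porter goes to the warehouse floor with crate K3 and crate R2.  [the loading dock: crate K7 | the warehouse floor: crate K2, crate K3, crate K5, crate M1, crate R1, crate R2]
10. Porter goes back to the loading dock with crate K3.  [the loading dock: crate K3, crate K7 | the warehouse floor: crate K2, crate K5, crate M1, crate R1, crate R2]
11. Porter goes to the warehouse floor with crate K3 and crate K7.  [the loading dock: — | the warehouse floor: crate K2, crate K3, crate K5, crate K7, crate M1, crate R1, crate R2]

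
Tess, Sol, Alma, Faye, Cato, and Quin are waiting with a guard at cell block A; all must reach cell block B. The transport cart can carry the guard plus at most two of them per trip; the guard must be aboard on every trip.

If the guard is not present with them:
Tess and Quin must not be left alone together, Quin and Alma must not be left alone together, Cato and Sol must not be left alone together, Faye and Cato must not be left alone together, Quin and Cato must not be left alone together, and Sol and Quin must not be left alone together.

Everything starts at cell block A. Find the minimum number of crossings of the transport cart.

Counting alone: the guard can take at most 2 across per trip to cell block B, so moving all 6 needs at least 3 loaded trips out, with a return between consecutive ones — at least 5 crossings.
The safety rule pushes this higher. Following every safe sequence of crossings, the most of the 6 that can be at cell block B as the transport cart arrives there on crossings 5, 7 is 4, 5 respectively — never all 6.
So no plan with fewer than 9 crossings exists, and this one achieves 9:
1. Guard goes to cell block B with Cato and Quin.  [cell block A: Alma, Faye, Sol, Tess | cell block B: Cato, Quin]
2. Guard goes back to cell block A with Cato.  [cell block A: Alma, Cato, Faye, Sol, Tess | cell block B: Quin]
3. Guard goes to cell block B with Cato and Tess.  [cell block A: Alma, Faye, Sol | cell block B: Cato, Quin, Tess]
4. Guard goes back to cell block A with Quin.  [cell block A: Alma, Faye, Quin, Sol | cell block B: Cato, Tess]
5. Guard goes to cell block B with Alma and Sol.  [cell block A: Faye, Quin | cell block B: Alma, Cato, Sol, Tess]
6. Guard goes back to cell block A with Sol.  [cell block A: Faye, Quin, Sol | cell block B: Alma, Cato, Tess]
7. Guard goes to cell block B with Faye and Sol.  [cell block A: Quin | cell block B: Alma, Cato, Faye, Sol, Tess]
8. Guard goes back to cell block A with Cato.  [cell block A: Cato, Quin | cell block B: Alma, Faye, Sol, Tess]
9. Guard goes to cell block B with Cato and Quin.  [cell block A: — | cell block B: Alma, Cato, Faye, Quin, Sol, Tess]

9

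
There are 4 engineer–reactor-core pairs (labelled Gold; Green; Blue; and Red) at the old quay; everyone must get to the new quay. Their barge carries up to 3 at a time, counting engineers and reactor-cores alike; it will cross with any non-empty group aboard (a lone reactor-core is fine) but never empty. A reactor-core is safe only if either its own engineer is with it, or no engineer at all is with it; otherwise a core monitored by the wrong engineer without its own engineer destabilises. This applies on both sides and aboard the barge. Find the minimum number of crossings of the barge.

Counting alone: each trip to the new quay takes at most 3 across and each return brings at least 1 back, so after t trips out (and t−1 returns) at most 3t − (t−1) of the 8 are across; that first reaches 8 at t = 4, so at least 7 crossings are needed.
The safety rule pushes this higher. Following every safe sequence of crossings, the most of the 8 that can be at the new quay as the barge arrives there on crossing 7 is 7 — never all 8.
So no plan with fewer than 9 crossings exists, and this one achieves 9:
1. engineer Gold and reactor-core Gold cross → the new quay.
2. engineer Gold crosses ← the old quay.
3. engineer Gold, engineer Green, and reactor-core Green cross → the new quay.
4. engineer Gold and reactor-core Gold cross ← the old quay.
5. engineer Blue, engineer Gold, and engineer Red cross → the new quay.
6. reactor-core Green crosses ← the old quay.
7. reactor-core Gold and reactor-core Green cross → the new quay.
8. reactor-core Gold crosses ← the old quay.
9. reactor-core Blue, reactor-core Gold, and reactor-core Red cross → the new quay.

9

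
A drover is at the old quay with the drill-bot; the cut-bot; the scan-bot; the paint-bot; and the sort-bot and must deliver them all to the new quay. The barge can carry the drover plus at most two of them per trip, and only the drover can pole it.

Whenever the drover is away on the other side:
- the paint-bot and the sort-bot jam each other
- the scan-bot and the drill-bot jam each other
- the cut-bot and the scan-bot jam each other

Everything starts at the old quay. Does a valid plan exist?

Yes

1. Drover goes to the new quay with the paint-bot and the scan-bot.
2. Drover goes back to the old quay alone.
3. Drover goes to the new quay with the cut-bot and the drill-bot.
4. Drover goes back to the old quay with the scan-bot.
5. Drover goes to the new quay with the scan-bot and the sort-bot.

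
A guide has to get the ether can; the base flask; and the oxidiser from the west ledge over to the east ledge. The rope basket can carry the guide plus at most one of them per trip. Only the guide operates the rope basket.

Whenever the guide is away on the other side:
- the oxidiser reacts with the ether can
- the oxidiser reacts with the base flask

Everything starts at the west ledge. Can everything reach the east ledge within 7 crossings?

Yes — this plan uses 7 crossings (≤ 7):
1. Guide goes to the east ledge with the oxidiser.
2. Guide goes back to the west ledge alone.
3. Guide goes to the east ledge with the ether can.
4. Guide goes back to the west ledge with the oxidiser.
5. Guide goes to the east ledge with the base flask.
6. Guide goes back to the west ledge alone.
7. Guide goes to the east ledge with the oxidiser.

Yes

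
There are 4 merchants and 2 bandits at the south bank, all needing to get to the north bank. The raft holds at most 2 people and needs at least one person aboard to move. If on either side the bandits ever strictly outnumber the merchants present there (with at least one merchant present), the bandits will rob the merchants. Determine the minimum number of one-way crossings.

9

Counting alone: each trip to the north bank takes at most 2 across and each return brings at least 1 back, so after t trips out (and t−1 returns) at most 2t − (t−1) of the 6 are across; that first reaches 6 at t = 5, so at least 9 crossings are needed.
The plan below uses exactly 9 crossings, so it is optimal:
1. 2 bandits → the north bank.  (the south bank: 4M 0B; the north bank: 0M 2B)
2. 1 bandit ← the south bank.  (the south bank: 4M 1B; the north bank: 0M 1B)
3. 2 merchants → the north bank.  (the south bank: 2M 1B; the north bank: 2M 1B)
4. 1 bandit ← the south bank.  (the south bank: 2M 2B; the north bank: 2M 0B)
5. 2 bandits → the north bank.  (the south bank: 2M 0B; the north bank: 2M 2B)
6. 1 bandit ← the south bank.  (the south bank: 2M 1B; the north bank: 2M 1B)
7. 1 merchant and 1 bandit → the north bank.  (the south bank: 1M 0B; the north bank: 3M 2B)
8. 1 bandit ← the south bank.  (the south bank: 1M 1B; the north bank: 3M 1B)
9. 1 merchant and 1 bandit → the north bank.  (the south bank: 0M 0B; the north bank: 4M 2B)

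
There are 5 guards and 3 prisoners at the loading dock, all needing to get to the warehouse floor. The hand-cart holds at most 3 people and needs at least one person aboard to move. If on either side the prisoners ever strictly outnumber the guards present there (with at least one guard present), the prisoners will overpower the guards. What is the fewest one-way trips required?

Counting alone: each trip to the warehouse floor takes at most 3 across and each return brings at least 1 back, so after t trips out (and t−1 returns) at most 3t − (t−1) of the 8 are across; that first reaches 8 at t = 4, so at least 7 crossings are needed.
The plan below uses exactly 7 crossings, so it is optimal:
1. 2 prisoners → the warehouse floor.  (the loading dock: 5G 1P; the warehouse floor: 0G 2P)
2. 1 prisoner ← the loading dock.  (the loading dock: 5G 2P; the warehouse floor: 0G 1P)
3. 2 guards and 1 prisoner → the warehouse floor.  (the loading dock: 3G 1P; the warehouse floor: 2G 2P)
4. 1 prisoner ← the loading dock.  (the loading dock: 3G 2P; the warehouse floor: 2G 1P)
5. 1 guard and 2 prisoners → the warehouse floor.  (the loading dock: 2G 0P; the warehouse floor: 3G 3P)
6. 1 prisoner ← the loading dock.  (the loading dock: 2G 1P; the warehouse floor: 3G 2P)
7. 2 guards and 1 prisoner → the warehouse floor.  (the loading dock: 0G 0P; the warehouse floor: 5G 3P)

7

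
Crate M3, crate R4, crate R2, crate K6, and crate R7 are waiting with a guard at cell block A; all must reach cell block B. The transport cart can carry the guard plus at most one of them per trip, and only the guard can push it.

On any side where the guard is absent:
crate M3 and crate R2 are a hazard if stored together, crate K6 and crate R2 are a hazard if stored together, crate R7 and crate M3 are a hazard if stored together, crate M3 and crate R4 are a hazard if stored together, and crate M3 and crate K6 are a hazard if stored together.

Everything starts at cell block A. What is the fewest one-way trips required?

Whatever the first load, the items left behind include a forbidden pair without the guard. No opening move is safe, so no plan exists.

impossible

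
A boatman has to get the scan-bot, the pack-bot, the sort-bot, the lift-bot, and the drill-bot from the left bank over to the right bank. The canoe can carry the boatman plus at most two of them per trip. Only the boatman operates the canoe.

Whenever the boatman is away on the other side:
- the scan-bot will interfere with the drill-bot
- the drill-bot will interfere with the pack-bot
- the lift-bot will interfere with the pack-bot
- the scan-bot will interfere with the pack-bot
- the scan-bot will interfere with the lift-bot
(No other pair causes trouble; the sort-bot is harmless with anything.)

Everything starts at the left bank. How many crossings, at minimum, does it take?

Counting alone: the boatman can take at most 2 across per trip to the right bank, so moving all 5 needs at least 3 loaded trips out, with a return between consecutive ones — at least 5 crossings.
The safety rule pushes this higher. Following every safe sequence of crossings, the most of the 5 that can be at the right bank as the canoe arrives there on crossing 5 is 4 — never all 5.
So no plan with fewer than 7 crossings exists, and this one achieves 7:
1. Boatman goes to the right bank with the pack-bot and the scan-bot.
2. Boatman goes back to the left bank with the scan-bot.
3. Boatman goes to the right bank with the scan-bot and the sort-bot.
4. Boatman goes back to the left bank with the scan-bot.
5. Boatman goes to the right bank with the drill-bot and the lift-bot.
6. Boatman goes back to the left bank with the pack-bot.
7. Boatman goes to the right bank with the pack-bot and the scan-bot.

7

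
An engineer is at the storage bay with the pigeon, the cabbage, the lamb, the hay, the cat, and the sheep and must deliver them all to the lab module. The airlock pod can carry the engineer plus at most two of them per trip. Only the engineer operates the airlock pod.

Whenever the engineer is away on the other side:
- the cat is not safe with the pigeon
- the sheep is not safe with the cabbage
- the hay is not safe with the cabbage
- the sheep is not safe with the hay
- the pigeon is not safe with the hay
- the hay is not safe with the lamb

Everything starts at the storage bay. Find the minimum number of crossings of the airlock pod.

impossible

Whatever the first load, the items left behind include a forbidden pair without the engineer. No opening move is safe, so no plan exists.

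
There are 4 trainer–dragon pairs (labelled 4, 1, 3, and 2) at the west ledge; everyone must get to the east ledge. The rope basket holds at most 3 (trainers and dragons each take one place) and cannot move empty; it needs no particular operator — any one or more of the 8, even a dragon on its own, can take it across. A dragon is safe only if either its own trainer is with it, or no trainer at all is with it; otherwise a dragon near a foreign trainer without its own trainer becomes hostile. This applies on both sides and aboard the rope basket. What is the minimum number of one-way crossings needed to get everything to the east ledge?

9

Counting alone: each trip to the east ledge takes at most 3 across and each return brings at least 1 back, so after t trips out (and t−1 returns) at most 3t − (t−1) of the 8 are across; that first reaches 8 at t = 4, so at least 7 crossings are needed.
The safety rule pushes this higher. Following every safe sequence of crossings, the most of the 8 that can be at the east ledge as the rope basket arrives there on crossing 7 is 7 — never all 8.
So no plan with fewer than 9 crossings exists, and this one achieves 9:
1. dragon 4 and trainer 4 cross → the east ledge.
2. trainer 4 crosses ← the west ledge.
3. dragon 1, trainer 1, and trainer 4 cross → the east ledge.
4. dragon 4 and trainer 4 cross ← the west ledge.
5. trainer 2, trainer 3, and trainer 4 cross → the east ledge.
6. dragon 1 crosses ← the west ledge.
7. dragon 1 and dragon 4 cross → the east ledge.
8. dragon 4 crosses ← the west ledge.
9. dragon 2, dragon 3, and dragon 4 cross → the east ledge.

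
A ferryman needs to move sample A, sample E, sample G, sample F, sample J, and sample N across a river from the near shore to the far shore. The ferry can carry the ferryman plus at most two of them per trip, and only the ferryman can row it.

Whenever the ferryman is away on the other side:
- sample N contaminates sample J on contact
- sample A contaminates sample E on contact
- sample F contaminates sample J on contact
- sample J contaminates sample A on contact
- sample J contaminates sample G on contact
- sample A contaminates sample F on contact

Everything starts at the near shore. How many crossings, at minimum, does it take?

9

Counting alone: the ferryman can take at most 2 across per trip to the far shore, so moving all 6 needs at least 3 loaded trips out, with a return between consecutive ones — at least 5 crossings.
The safety rule pushes this higher. Following every safe sequence of crossings, the most of the 6 that can be at the far shore as the ferry arrives there on crossings 5, 7 is 4, 5 respectively — never all 6.
So no plan with fewer than 9 crossings exists, and this one achieves 9:
1. Ferryman goes to the far shore with sample A and sample J.  [the near shore: sample E, sample F, sample G, sample N | the far shore: sample A, sample J]
2. Ferryman goes back to the near shore with sample A.  [the near shore: sample A, sample E, sample F, sample G, sample N | the far shore: sample J]
3. Ferryman goes to the far shore with sample A and sample E.  [the near shore: sample F, sample G, sample N | the far shore: sample A, sample E, sample J]
4. Ferryman goes back to the near shore with sample A.  [the near shore: sample A, sample F, sample G, sample N | the far shore: sample E, sample J]
5. Ferryman goes to the far shore with sample F and sample G.  [the near shore: sample A, sample N | the far shore: sample E, sample F, sample G, sample J]
6. Ferryman goes back to the near shore with sample J.  [the near shore: sample A, sample J, sample N | the far shore: sample E, sample F, sample G]
7. Ferryman goes to the far shore with sample A and sample N.  [the near shore: sample J | the far shore: sample A, sample E, sample F, sample G, sample N]
8. Ferryman goes back to the near shore with sample A.  [the near shore: sample A, sample J | the far shore: sample E, sample F, sample G, sample N]
9. Ferryman goes to the far shore with sample A and sample J.  [the near shore: — | the far shore: sample A, sample E, sample F, sample G, sample J, sample N]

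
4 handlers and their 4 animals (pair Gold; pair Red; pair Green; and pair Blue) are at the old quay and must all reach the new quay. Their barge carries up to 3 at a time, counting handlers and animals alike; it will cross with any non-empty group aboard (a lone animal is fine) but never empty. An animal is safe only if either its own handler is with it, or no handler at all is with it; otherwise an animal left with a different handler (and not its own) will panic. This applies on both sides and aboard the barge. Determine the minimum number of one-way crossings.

Counting alone: each trip to the new quay takes at most 3 across and each return brings at least 1 back, so after t trips out (and t−1 returns) at most 3t − (t−1) of the 8 are across; that first reaches 8 at t = 4, so at least 7 crossings are needed.
The safety rule pushes this higher. Following every safe sequence of crossings, the most of the 8 that can be at the new quay as the barge arrives there on crossing 7 is 7 — never all 8.
So no plan with fewer than 9 crossings exists, and this one achieves 9:
1. animal Gold and handler Gold cross → the new quay.
2. handler Gold crosses ← the old quay.
3. animal Red, handler Gold, and handler Red cross → the new quay.
4. animal Gold and handler Gold cross ← the old quay.
5. handler Blue, handler Gold, and handler Green cross → the new quay.
6. animal Red crosses ← the old quay.
7. animal Gold and animal Red cross → the new quay.
8. animal Gold crosses ← the old quay.
9. animal Blue, animal Gold, and animal Green cross → the new quay.

9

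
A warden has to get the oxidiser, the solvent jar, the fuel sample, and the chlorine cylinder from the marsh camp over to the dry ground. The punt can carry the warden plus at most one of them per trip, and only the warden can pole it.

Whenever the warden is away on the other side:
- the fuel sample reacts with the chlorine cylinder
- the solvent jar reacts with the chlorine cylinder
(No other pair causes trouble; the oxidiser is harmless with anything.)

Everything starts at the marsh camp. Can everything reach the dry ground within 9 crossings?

Yes — this plan uses 9 crossings (≤ 9):
1. Warden goes to the dry ground with the chlorine cylinder.  [the marsh camp: the fuel sample, the oxidiser, the solvent jar | the dry ground: the chlorine cylinder]
2. Warden goes back to the marsh camp alone.  [the marsh camp: the fuel sample, the oxidiser, the solvent jar | the dry ground: the chlorine cylinder]
3. Warden goes to the dry ground with the oxidiser.  [the marsh camp: the fuel sample, the solvent jar | the dry ground: the chlorine cylinder, the oxidiser]
4. Warden goes back to the marsh camp alone.  [the marsh camp: the fuel sample, the solvent jar | the dry ground: the chlorine cylinder, the oxidiser]
5. Warden goes to the dry ground with the solvent jar.  [the marsh camp: the fuel sample | the dry ground: the chlorine cylinder, the oxidiser, the solvent jar]
6. Warden goes back to the marsh camp with the chlorine cylinder.  [the marsh camp: the chlorine cylinder, the fuel sample | the dry ground: the oxidiser, the solvent jar]
7. Warden goes to the dry ground with the fuel sample.  [the marsh camp: the chlorine cylinder | the dry ground: the fuel sample, the oxidiser, the solvent jar]
8. Warden goes back to the marsh camp alone.  [the marsh camp: the chlorine cylinder | the dry ground: the fuel sample, the oxidiser, the solvent jar]
9. Warden goes to the dry ground with the chlorine cylinder.  [the marsh camp: — | the dry ground: the chlorine cylinder, the fuel sample, the oxidiser, the solvent jar]

Yes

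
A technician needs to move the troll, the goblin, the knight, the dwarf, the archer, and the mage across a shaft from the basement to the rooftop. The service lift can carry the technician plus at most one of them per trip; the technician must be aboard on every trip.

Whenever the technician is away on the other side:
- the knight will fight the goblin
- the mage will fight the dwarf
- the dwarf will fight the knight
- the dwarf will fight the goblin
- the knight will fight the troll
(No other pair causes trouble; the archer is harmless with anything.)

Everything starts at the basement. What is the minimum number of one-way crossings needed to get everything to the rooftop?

impossible

Whatever the first load, the items left behind include a forbidden pair without the technician. No opening move is safe, so no plan exists.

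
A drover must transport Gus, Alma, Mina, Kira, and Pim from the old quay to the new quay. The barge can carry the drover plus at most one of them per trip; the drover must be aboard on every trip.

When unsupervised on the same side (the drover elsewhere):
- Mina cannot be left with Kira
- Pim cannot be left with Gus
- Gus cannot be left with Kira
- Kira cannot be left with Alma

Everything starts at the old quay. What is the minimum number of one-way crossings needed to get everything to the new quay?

Whatever the first load, the items left behind include a forbidden pair without the drover. No opening move is safe, so no plan exists.

impossible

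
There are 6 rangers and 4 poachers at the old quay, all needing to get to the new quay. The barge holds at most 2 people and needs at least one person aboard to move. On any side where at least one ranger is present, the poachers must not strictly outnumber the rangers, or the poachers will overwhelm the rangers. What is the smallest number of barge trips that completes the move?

17

Counting alone: each trip to the new quay takes at most 2 across and each return brings at least 1 back, so after t trips out (and t−1 returns) at most 2t − (t−1) of the 10 are across; that first reaches 10 at t = 9, so at least 17 crossings are needed.
The plan below uses exactly 17 crossings, so it is optimal:
1. 2 poachers → the new quay.  (the old quay: 6R 2P; the new quay: 0R 2P)
2. 1 poacher ← the old quay.  (the old quay: 6R 3P; the new quay: 0R 1P)
3. 2 poachers → the new quay.  (the old quay: 6R 1P; the new quay: 0R 3P)
4. 1 poacher ← the old quay.  (the old quay: 6R 2P; the new quay: 0R 2P)
5. 2 rangers → the new quay.  (the old quay: 4R 2P; the new quay: 2R 2P)
6. 1 poacher ← the old quay.  (the old quay: 4R 3P; the new quay: 2R 1P)
7. 1 ranger and 1 poacher → the new quay.  (the old quay: 3R 2P; the new quay: 3R 2P)
8. 1 poacher ← the old quay.  (the old quay: 3R 3P; the new quay: 3R 1P)
9. 2 poachers → the new quay.  (the old quay: 3R 1P; the new quay: 3R 3P)
10. 1 poacher ← the old quay.  (the old quay: 3R 2P; the new quay: 3R 2P)
11. 1 ranger and 1 poacher → the new quay.  (the old quay: 2R 1P; the new quay: 4R 3P)
12. 1 poacher ← the old quay.  (the old quay: 2R 2P; the new quay: 4R 2P)
13. 2 poachers → the new quay.  (the old quay: 2R 0P; the new quay: 4R 4P)
14. 1 poacher ← the old quay.  (the old quay: 2R 1P; the new quay: 4R 3P)
15. 1 ranger and 1 poacher → the new quay.  (the old quay: 1R 0P; the new quay: 5R 4P)
16. 1 poacher ← the old quay.  (the old quay: 1R 1P; the new quay: 5R 3P)
17. 1 ranger and 1 poacher → the new quay.  (the old quay: 0R 0P; the new quay: 6R 4P)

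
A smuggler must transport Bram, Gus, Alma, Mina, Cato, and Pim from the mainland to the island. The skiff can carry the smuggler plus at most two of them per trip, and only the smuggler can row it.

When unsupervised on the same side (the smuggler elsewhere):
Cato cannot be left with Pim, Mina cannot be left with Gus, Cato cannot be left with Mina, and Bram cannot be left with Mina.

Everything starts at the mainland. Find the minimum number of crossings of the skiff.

7

Counting alone: the smuggler can take at most 2 across per trip to the island, so moving all 6 needs at least 3 loaded trips out, with a return between consecutive ones — at least 5 crossings.
The safety rule pushes this higher. Following every safe sequence of crossings, the most of the 6 that can be at the island as the skiff arrives there on crossing 5 is 5 — never all 6.
So no plan with fewer than 7 crossings exists, and this one achieves 7:
1. Smuggler goes to the island with Cato and Mina.
2. Smuggler goes back to the mainland with Mina.
3. Smuggler goes to the island with Bram and Gus.
4. Smuggler goes back to the mainland alone.
5. Smuggler goes to the island with Alma.
6. Smuggler goes back to the mainland alone.
7. Smuggler goes to the island with Mina and Pim.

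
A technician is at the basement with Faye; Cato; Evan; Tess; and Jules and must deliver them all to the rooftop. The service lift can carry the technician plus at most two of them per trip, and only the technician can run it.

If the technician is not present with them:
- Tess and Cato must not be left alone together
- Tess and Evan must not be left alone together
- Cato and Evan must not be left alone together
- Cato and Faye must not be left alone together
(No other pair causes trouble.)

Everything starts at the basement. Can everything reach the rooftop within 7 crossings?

Yes — this plan uses 7 crossings (≤ 7):
1. Technician goes to the rooftop with Cato and Evan.  [the basement: Faye, Jules, Tess | the rooftop: Cato, Evan]
2. Technician goes back to the basement with Cato.  [the basement: Cato, Faye, Jules, Tess | the rooftop: Evan]
3. Technician goes to the rooftop with Cato and Faye.  [the basement: Jules, Tess | the rooftop: Cato, Evan, Faye]
4. Technician goes back to the basement with Cato.  [the basement: Cato, Jules, Tess | the rooftop: Evan, Faye]
5. Technician goes to the rooftop with Cato and Jules.  [the basement: Tess | the rooftop: Cato, Evan, Faye, Jules]
6. Technician goes back to the basement with Cato.  [the basement: Cato, Tess | the rooftop: Evan, Faye, Jules]
7. Technician goes to the rooftop with Cato and Tess.  [the basement: — | the rooftop: Cato, Evan, Faye, Jules, Tess]

Yes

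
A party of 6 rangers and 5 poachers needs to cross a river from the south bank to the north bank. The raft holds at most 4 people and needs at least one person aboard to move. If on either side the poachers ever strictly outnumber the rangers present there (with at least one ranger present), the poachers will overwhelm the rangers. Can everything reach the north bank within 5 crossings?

Counting alone: each trip to the north bank takes at most 4 across and each return brings at least 1 back, so after t trips out (and t−1 returns) at most 4t − (t−1) of the 11 are across; that first reaches 11 at t = 4, so at least 7 crossings are needed.
Since 5 < 7, 5 crossings cannot be enough. (The shortest complete plan in fact takes 7:)
1. 2 poachers → the north bank.  (the south bank: 6R 3P; the north bank: 0R 2P)
2. 1 poacher ← the south bank.  (the south bank: 6R 4P; the north bank: 0R 1P)
3. 4 poachers → the north bank.  (the south bank: 6R 0P; the north bank: 0R 5P)
4. 1 poacher ← the south bank.  (the south bank: 6R 1P; the north bank: 0R 4P)
5. 4 rangers → the north bank.  (the south bank: 2R 1P; the north bank: 4R 4P)
6. 1 poacher ← the south bank.  (the south bank: 2R 2P; the north bank: 4R 3P)
7. 2 rangers and 2 poachers → the north bank.  (the south bank: 0R 0P; the north bank: 6R 5P)

No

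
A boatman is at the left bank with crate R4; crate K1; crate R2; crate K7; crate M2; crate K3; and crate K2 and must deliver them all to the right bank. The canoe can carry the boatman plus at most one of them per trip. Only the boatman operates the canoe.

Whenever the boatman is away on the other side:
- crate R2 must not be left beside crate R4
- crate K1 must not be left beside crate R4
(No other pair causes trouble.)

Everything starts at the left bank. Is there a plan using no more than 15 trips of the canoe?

Yes — this plan uses 15 crossings (≤ 15):
1. Boatman goes to the right bank with crate R4.  [the left bank: crate K1, crate K2, crate K3, crate K7, crate M2, crate R2 | the right bank: crate R4]
2. Boatman goes back to the left bank alone.  [the left bank: crate K1, crate K2, crate K3, crate K7, crate M2, crate R2 | the right bank: crate R4]
3. Boatman goes to the right bank with crate K1.  [the left bank: crate K2, crate K3, crate K7, crate M2, crate R2 | the right bank: crate K1, crate R4]
4. Boatman goes back to the left bank with crate R4.  [the left bank: crate K2, crate K3, crate K7, crate M2, crate R2, crate R4 | the right bank: crate K1]
5. Boatman goes to the right bank with crate R2.  [the left bank: crate K2, crate K3, crate K7, crate M2, crate R4 | the right bank: crate K1, crate R2]
6. Boatman goes back to the left bank alone.  [the left bank: crate K2, crate K3, crate K7, crate M2, crate R4 | the right bank: crate K1, crate R2]
7. Boatman goes to the right bank with crate K7.  [the left bank: crate K2, crate K3, crate M2, crate R4 | the right bank: crate K1, crate K7, crate R2]
8. Boatman goes back to the left bank alone.  [the left bank: crate K2, crate K3, crate M2, crate R4 | the right bank: crate K1, crate K7, crate R2]
9. Boatman goes to the right bank with crate M2.  [the left bank: crate K2, crate K3, crate R4 | the right bank: crate K1, crate K7, crate M2, crate R2]
10. Boatman goes back to the left bank alone.  [the left bank: crate K2, crate K3, crate R4 | the right bank: crate K1, crate K7, crate M2, crate R2]
11. Boatman goes to the right bank with crate K3.  [the left bank: crate K2, crate R4 | the right bank: crate K1, crate K3, crate K7, crate M2, crate R2]
12. Boatman goes back to the left bank alone.  [the left bank: crate K2, crate R4 | the right bank: crate K1, crate K3, crate K7, crate M2, crate R2]
13. Boatman goes to the right bank with crate K2.  [the left bank: crate R4 | the right bank: crate K1, crate K2, crate K3, crate K7, crate M2, crate R2]
14. Boatman goes back to the left bank alone.  [the left bank: crate R4 | the right bank: crate K1, crate K2, crate K3, crate K7, crate M2, crate R2]
15. Boatman goes to the right bank with crate R4.  [the left bank: — | the right bank: crate K1, crate K2, crate K3, crate K7, crate M2, crate R2, crate R4]

Yes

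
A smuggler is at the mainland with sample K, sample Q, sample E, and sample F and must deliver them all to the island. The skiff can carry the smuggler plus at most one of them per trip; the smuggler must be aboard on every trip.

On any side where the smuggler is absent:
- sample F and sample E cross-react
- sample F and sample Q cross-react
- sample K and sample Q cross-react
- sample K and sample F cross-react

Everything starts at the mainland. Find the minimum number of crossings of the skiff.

Whatever the first load, the items left behind include a forbidden pair without the smuggler. No opening move is safe, so no plan exists.

impossible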